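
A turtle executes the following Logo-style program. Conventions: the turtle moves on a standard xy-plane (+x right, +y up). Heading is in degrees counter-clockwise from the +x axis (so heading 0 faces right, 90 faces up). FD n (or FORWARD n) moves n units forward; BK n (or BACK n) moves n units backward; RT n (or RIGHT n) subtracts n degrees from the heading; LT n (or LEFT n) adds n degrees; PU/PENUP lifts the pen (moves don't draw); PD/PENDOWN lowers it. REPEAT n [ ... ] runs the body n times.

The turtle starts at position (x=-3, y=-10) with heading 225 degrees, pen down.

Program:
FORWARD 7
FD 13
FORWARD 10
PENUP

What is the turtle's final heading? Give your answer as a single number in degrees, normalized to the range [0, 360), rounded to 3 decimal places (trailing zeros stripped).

Answer: 225

Derivation:
Executing turtle program step by step:
Start: pos=(-3,-10), heading=225, pen down
FD 7: (-3,-10) -> (-7.95,-14.95) [heading=225, draw]
FD 13: (-7.95,-14.95) -> (-17.142,-24.142) [heading=225, draw]
FD 10: (-17.142,-24.142) -> (-24.213,-31.213) [heading=225, draw]
PU: pen up
Final: pos=(-24.213,-31.213), heading=225, 3 segment(s) drawn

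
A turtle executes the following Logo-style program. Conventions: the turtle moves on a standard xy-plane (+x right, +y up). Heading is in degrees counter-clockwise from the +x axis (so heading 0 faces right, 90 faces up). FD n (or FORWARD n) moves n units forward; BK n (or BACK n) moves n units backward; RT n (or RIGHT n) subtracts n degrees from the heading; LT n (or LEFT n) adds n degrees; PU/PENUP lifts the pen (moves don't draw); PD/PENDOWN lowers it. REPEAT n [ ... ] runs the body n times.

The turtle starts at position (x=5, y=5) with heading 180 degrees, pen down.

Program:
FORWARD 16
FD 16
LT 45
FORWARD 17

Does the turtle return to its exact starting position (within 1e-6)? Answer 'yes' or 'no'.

Executing turtle program step by step:
Start: pos=(5,5), heading=180, pen down
FD 16: (5,5) -> (-11,5) [heading=180, draw]
FD 16: (-11,5) -> (-27,5) [heading=180, draw]
LT 45: heading 180 -> 225
FD 17: (-27,5) -> (-39.021,-7.021) [heading=225, draw]
Final: pos=(-39.021,-7.021), heading=225, 3 segment(s) drawn

Start position: (5, 5)
Final position: (-39.021, -7.021)
Distance = 45.633; >= 1e-6 -> NOT closed

Answer: no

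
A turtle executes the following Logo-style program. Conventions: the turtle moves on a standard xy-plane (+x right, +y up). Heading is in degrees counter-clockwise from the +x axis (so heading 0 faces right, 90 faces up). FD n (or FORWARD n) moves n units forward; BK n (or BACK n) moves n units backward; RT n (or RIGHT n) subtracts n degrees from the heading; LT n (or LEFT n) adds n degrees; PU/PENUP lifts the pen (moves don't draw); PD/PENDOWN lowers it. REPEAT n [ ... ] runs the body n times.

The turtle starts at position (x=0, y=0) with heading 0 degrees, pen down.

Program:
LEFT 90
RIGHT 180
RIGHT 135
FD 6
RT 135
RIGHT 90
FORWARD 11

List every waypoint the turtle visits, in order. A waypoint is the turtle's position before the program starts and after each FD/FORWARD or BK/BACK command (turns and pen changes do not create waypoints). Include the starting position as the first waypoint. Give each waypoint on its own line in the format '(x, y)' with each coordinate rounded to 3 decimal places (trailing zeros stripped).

Executing turtle program step by step:
Start: pos=(0,0), heading=0, pen down
LT 90: heading 0 -> 90
RT 180: heading 90 -> 270
RT 135: heading 270 -> 135
FD 6: (0,0) -> (-4.243,4.243) [heading=135, draw]
RT 135: heading 135 -> 0
RT 90: heading 0 -> 270
FD 11: (-4.243,4.243) -> (-4.243,-6.757) [heading=270, draw]
Final: pos=(-4.243,-6.757), heading=270, 2 segment(s) drawn
Waypoints (3 total):
(0, 0)
(-4.243, 4.243)
(-4.243, -6.757)

Answer: (0, 0)
(-4.243, 4.243)
(-4.243, -6.757)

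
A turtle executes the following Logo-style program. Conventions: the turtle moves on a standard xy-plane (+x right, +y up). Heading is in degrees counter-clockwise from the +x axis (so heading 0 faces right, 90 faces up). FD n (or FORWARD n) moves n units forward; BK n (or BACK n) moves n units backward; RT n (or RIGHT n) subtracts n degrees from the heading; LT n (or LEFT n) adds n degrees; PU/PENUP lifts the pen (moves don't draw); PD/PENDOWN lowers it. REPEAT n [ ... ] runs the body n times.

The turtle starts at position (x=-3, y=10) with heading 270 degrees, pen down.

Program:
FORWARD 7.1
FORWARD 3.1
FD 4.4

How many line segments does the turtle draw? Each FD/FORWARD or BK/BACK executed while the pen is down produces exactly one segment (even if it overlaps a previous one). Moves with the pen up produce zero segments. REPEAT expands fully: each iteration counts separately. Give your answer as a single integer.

Answer: 3

Derivation:
Executing turtle program step by step:
Start: pos=(-3,10), heading=270, pen down
FD 7.1: (-3,10) -> (-3,2.9) [heading=270, draw]
FD 3.1: (-3,2.9) -> (-3,-0.2) [heading=270, draw]
FD 4.4: (-3,-0.2) -> (-3,-4.6) [heading=270, draw]
Final: pos=(-3,-4.6), heading=270, 3 segment(s) drawn
Segments drawn: 3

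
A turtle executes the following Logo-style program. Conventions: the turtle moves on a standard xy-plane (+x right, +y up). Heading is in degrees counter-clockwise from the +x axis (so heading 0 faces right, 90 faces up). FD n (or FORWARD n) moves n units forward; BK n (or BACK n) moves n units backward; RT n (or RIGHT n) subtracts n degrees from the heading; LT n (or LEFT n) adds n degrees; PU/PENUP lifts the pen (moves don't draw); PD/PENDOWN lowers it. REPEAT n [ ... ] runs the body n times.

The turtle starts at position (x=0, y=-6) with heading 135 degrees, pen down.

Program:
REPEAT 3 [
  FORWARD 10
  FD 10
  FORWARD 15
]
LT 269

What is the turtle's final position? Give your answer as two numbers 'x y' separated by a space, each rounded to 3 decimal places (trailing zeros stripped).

Answer: -74.246 68.246

Derivation:
Executing turtle program step by step:
Start: pos=(0,-6), heading=135, pen down
REPEAT 3 [
  -- iteration 1/3 --
  FD 10: (0,-6) -> (-7.071,1.071) [heading=135, draw]
  FD 10: (-7.071,1.071) -> (-14.142,8.142) [heading=135, draw]
  FD 15: (-14.142,8.142) -> (-24.749,18.749) [heading=135, draw]
  -- iteration 2/3 --
  FD 10: (-24.749,18.749) -> (-31.82,25.82) [heading=135, draw]
  FD 10: (-31.82,25.82) -> (-38.891,32.891) [heading=135, draw]
  FD 15: (-38.891,32.891) -> (-49.497,43.497) [heading=135, draw]
  -- iteration 3/3 --
  FD 10: (-49.497,43.497) -> (-56.569,50.569) [heading=135, draw]
  FD 10: (-56.569,50.569) -> (-63.64,57.64) [heading=135, draw]
  FD 15: (-63.64,57.64) -> (-74.246,68.246) [heading=135, draw]
]
LT 269: heading 135 -> 44
Final: pos=(-74.246,68.246), heading=44, 9 segment(s) drawn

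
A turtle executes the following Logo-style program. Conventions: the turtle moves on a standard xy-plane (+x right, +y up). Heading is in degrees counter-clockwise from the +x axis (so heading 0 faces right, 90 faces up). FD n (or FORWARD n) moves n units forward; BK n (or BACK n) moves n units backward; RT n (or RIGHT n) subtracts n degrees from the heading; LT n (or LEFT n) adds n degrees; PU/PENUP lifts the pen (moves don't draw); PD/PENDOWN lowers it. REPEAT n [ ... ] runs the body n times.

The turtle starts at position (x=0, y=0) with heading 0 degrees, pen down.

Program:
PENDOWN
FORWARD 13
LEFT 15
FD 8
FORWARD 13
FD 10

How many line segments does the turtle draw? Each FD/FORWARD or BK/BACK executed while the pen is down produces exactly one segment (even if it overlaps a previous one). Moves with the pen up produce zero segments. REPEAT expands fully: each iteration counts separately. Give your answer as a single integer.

Answer: 4

Derivation:
Executing turtle program step by step:
Start: pos=(0,0), heading=0, pen down
PD: pen down
FD 13: (0,0) -> (13,0) [heading=0, draw]
LT 15: heading 0 -> 15
FD 8: (13,0) -> (20.727,2.071) [heading=15, draw]
FD 13: (20.727,2.071) -> (33.284,5.435) [heading=15, draw]
FD 10: (33.284,5.435) -> (42.944,8.023) [heading=15, draw]
Final: pos=(42.944,8.023), heading=15, 4 segment(s) drawn
Segments drawn: 4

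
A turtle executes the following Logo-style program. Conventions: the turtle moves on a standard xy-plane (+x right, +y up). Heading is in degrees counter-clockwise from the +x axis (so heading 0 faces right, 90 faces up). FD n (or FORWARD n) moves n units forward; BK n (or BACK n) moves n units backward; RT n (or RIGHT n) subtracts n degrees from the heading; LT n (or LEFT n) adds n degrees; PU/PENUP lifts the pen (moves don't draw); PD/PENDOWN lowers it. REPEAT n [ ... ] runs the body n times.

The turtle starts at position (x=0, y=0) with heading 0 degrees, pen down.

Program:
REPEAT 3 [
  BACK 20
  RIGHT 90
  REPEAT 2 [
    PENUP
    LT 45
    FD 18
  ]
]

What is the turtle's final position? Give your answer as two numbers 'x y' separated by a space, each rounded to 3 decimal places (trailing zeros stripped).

Executing turtle program step by step:
Start: pos=(0,0), heading=0, pen down
REPEAT 3 [
  -- iteration 1/3 --
  BK 20: (0,0) -> (-20,0) [heading=0, draw]
  RT 90: heading 0 -> 270
  REPEAT 2 [
    -- iteration 1/2 --
    PU: pen up
    LT 45: heading 270 -> 315
    FD 18: (-20,0) -> (-7.272,-12.728) [heading=315, move]
    -- iteration 2/2 --
    PU: pen up
    LT 45: heading 315 -> 0
    FD 18: (-7.272,-12.728) -> (10.728,-12.728) [heading=0, move]
  ]
  -- iteration 2/3 --
  BK 20: (10.728,-12.728) -> (-9.272,-12.728) [heading=0, move]
  RT 90: heading 0 -> 270
  REPEAT 2 [
    -- iteration 1/2 --
    PU: pen up
    LT 45: heading 270 -> 315
    FD 18: (-9.272,-12.728) -> (3.456,-25.456) [heading=315, move]
    -- iteration 2/2 --
    PU: pen up
    LT 45: heading 315 -> 0
    FD 18: (3.456,-25.456) -> (21.456,-25.456) [heading=0, move]
  ]
  -- iteration 3/3 --
  BK 20: (21.456,-25.456) -> (1.456,-25.456) [heading=0, move]
  RT 90: heading 0 -> 270
  REPEAT 2 [
    -- iteration 1/2 --
    PU: pen up
    LT 45: heading 270 -> 315
    FD 18: (1.456,-25.456) -> (14.184,-38.184) [heading=315, move]
    -- iteration 2/2 --
    PU: pen up
    LT 45: heading 315 -> 0
    FD 18: (14.184,-38.184) -> (32.184,-38.184) [heading=0, move]
  ]
]
Final: pos=(32.184,-38.184), heading=0, 1 segment(s) drawn

Answer: 32.184 -38.184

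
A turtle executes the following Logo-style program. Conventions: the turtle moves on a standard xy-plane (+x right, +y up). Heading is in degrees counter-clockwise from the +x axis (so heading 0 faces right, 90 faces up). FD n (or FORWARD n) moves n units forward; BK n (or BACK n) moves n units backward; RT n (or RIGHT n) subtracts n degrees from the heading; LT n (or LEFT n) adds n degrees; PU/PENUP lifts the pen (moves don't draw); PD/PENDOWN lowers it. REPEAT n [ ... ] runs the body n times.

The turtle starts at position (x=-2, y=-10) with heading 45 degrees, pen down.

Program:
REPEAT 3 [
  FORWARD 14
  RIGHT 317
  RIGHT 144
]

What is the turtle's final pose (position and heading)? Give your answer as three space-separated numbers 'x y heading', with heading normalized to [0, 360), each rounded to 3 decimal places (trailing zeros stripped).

Executing turtle program step by step:
Start: pos=(-2,-10), heading=45, pen down
REPEAT 3 [
  -- iteration 1/3 --
  FD 14: (-2,-10) -> (7.899,-0.101) [heading=45, draw]
  RT 317: heading 45 -> 88
  RT 144: heading 88 -> 304
  -- iteration 2/3 --
  FD 14: (7.899,-0.101) -> (15.728,-11.707) [heading=304, draw]
  RT 317: heading 304 -> 347
  RT 144: heading 347 -> 203
  -- iteration 3/3 --
  FD 14: (15.728,-11.707) -> (2.841,-17.177) [heading=203, draw]
  RT 317: heading 203 -> 246
  RT 144: heading 246 -> 102
]
Final: pos=(2.841,-17.177), heading=102, 3 segment(s) drawn

Answer: 2.841 -17.177 102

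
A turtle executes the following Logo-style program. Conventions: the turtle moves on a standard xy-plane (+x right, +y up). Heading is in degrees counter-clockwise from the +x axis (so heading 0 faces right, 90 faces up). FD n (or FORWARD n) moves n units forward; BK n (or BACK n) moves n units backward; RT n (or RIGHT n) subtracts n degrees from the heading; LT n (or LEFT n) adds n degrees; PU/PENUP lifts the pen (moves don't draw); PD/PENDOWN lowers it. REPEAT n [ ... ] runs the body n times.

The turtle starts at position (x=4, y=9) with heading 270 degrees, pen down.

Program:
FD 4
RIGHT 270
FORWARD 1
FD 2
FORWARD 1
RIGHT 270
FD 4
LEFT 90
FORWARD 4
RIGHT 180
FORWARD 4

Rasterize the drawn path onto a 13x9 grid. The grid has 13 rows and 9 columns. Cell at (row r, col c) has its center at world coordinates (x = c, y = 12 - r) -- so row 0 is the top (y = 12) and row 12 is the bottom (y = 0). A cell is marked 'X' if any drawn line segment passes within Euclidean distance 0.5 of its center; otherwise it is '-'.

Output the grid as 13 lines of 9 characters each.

Answer: ---------
---------
---------
----XXXXX
----X---X
----X---X
----X---X
----XXXXX
---------
---------
---------
---------
---------

Derivation:
Segment 0: (4,9) -> (4,5)
Segment 1: (4,5) -> (5,5)
Segment 2: (5,5) -> (7,5)
Segment 3: (7,5) -> (8,5)
Segment 4: (8,5) -> (8,9)
Segment 5: (8,9) -> (4,9)
Segment 6: (4,9) -> (8,9)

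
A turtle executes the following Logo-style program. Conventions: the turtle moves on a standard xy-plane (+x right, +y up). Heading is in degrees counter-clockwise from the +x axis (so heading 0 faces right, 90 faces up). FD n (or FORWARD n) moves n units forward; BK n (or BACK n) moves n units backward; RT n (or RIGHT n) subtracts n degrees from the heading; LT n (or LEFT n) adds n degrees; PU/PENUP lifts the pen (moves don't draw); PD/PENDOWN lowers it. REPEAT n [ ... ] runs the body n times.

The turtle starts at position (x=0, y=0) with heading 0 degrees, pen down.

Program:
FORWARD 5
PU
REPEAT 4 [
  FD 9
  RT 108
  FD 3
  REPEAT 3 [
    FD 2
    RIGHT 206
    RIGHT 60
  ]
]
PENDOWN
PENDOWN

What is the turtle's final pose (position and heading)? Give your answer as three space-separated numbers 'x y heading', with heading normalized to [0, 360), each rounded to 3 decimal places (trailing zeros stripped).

Answer: 5.99 1.897 336

Derivation:
Executing turtle program step by step:
Start: pos=(0,0), heading=0, pen down
FD 5: (0,0) -> (5,0) [heading=0, draw]
PU: pen up
REPEAT 4 [
  -- iteration 1/4 --
  FD 9: (5,0) -> (14,0) [heading=0, move]
  RT 108: heading 0 -> 252
  FD 3: (14,0) -> (13.073,-2.853) [heading=252, move]
  REPEAT 3 [
    -- iteration 1/3 --
    FD 2: (13.073,-2.853) -> (12.455,-4.755) [heading=252, move]
    RT 206: heading 252 -> 46
    RT 60: heading 46 -> 346
    -- iteration 2/3 --
    FD 2: (12.455,-4.755) -> (14.396,-5.239) [heading=346, move]
    RT 206: heading 346 -> 140
    RT 60: heading 140 -> 80
    -- iteration 3/3 --
    FD 2: (14.396,-5.239) -> (14.743,-3.27) [heading=80, move]
    RT 206: heading 80 -> 234
    RT 60: heading 234 -> 174
  ]
  -- iteration 2/4 --
  FD 9: (14.743,-3.27) -> (5.792,-2.329) [heading=174, move]
  RT 108: heading 174 -> 66
  FD 3: (5.792,-2.329) -> (7.012,0.412) [heading=66, move]
  REPEAT 3 [
    -- iteration 1/3 --
    FD 2: (7.012,0.412) -> (7.826,2.239) [heading=66, move]
    RT 206: heading 66 -> 220
    RT 60: heading 220 -> 160
    -- iteration 2/3 --
    FD 2: (7.826,2.239) -> (5.946,2.923) [heading=160, move]
    RT 206: heading 160 -> 314
    RT 60: heading 314 -> 254
    -- iteration 3/3 --
    FD 2: (5.946,2.923) -> (5.395,1) [heading=254, move]
    RT 206: heading 254 -> 48
    RT 60: heading 48 -> 348
  ]
  -- iteration 3/4 --
  FD 9: (5.395,1) -> (14.198,-0.871) [heading=348, move]
  RT 108: heading 348 -> 240
  FD 3: (14.198,-0.871) -> (12.698,-3.469) [heading=240, move]
  REPEAT 3 [
    -- iteration 1/3 --
    FD 2: (12.698,-3.469) -> (11.698,-5.201) [heading=240, move]
    RT 206: heading 240 -> 34
    RT 60: heading 34 -> 334
    -- iteration 2/3 --
    FD 2: (11.698,-5.201) -> (13.496,-6.078) [heading=334, move]
    RT 206: heading 334 -> 128
    RT 60: heading 128 -> 68
    -- iteration 3/3 --
    FD 2: (13.496,-6.078) -> (14.245,-4.223) [heading=68, move]
    RT 206: heading 68 -> 222
    RT 60: heading 222 -> 162
  ]
  -- iteration 4/4 --
  FD 9: (14.245,-4.223) -> (5.686,-1.442) [heading=162, move]
  RT 108: heading 162 -> 54
  FD 3: (5.686,-1.442) -> (7.449,0.985) [heading=54, move]
  REPEAT 3 [
    -- iteration 1/3 --
    FD 2: (7.449,0.985) -> (8.625,2.603) [heading=54, move]
    RT 206: heading 54 -> 208
    RT 60: heading 208 -> 148
    -- iteration 2/3 --
    FD 2: (8.625,2.603) -> (6.929,3.663) [heading=148, move]
    RT 206: heading 148 -> 302
    RT 60: heading 302 -> 242
    -- iteration 3/3 --
    FD 2: (6.929,3.663) -> (5.99,1.897) [heading=242, move]
    RT 206: heading 242 -> 36
    RT 60: heading 36 -> 336
  ]
]
PD: pen down
PD: pen down
Final: pos=(5.99,1.897), heading=336, 1 segment(s) drawn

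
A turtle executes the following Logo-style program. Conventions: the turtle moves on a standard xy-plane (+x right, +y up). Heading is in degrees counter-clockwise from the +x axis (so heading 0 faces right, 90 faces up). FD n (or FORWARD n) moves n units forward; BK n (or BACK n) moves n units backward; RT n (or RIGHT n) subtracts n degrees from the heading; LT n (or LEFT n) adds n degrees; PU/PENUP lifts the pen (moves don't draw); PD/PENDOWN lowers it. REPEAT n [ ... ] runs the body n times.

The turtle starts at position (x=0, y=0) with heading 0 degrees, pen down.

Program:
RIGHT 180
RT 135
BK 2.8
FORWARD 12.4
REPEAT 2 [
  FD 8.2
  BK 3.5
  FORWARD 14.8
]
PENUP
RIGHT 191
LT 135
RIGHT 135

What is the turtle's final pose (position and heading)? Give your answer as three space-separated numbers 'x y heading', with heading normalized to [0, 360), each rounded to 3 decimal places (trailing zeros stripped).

Executing turtle program step by step:
Start: pos=(0,0), heading=0, pen down
RT 180: heading 0 -> 180
RT 135: heading 180 -> 45
BK 2.8: (0,0) -> (-1.98,-1.98) [heading=45, draw]
FD 12.4: (-1.98,-1.98) -> (6.788,6.788) [heading=45, draw]
REPEAT 2 [
  -- iteration 1/2 --
  FD 8.2: (6.788,6.788) -> (12.587,12.587) [heading=45, draw]
  BK 3.5: (12.587,12.587) -> (10.112,10.112) [heading=45, draw]
  FD 14.8: (10.112,10.112) -> (20.577,20.577) [heading=45, draw]
  -- iteration 2/2 --
  FD 8.2: (20.577,20.577) -> (26.375,26.375) [heading=45, draw]
  BK 3.5: (26.375,26.375) -> (23.9,23.9) [heading=45, draw]
  FD 14.8: (23.9,23.9) -> (34.365,34.365) [heading=45, draw]
]
PU: pen up
RT 191: heading 45 -> 214
LT 135: heading 214 -> 349
RT 135: heading 349 -> 214
Final: pos=(34.365,34.365), heading=214, 8 segment(s) drawn

Answer: 34.365 34.365 214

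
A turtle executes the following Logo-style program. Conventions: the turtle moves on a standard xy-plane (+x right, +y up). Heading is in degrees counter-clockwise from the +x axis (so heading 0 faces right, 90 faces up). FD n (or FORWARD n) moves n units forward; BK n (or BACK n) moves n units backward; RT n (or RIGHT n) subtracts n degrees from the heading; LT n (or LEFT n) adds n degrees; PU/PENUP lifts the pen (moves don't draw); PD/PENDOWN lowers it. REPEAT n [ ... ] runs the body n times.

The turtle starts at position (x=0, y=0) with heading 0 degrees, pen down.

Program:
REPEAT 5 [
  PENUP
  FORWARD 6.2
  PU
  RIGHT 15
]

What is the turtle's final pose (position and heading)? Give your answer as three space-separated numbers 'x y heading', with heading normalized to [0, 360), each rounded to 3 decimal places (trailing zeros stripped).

Executing turtle program step by step:
Start: pos=(0,0), heading=0, pen down
REPEAT 5 [
  -- iteration 1/5 --
  PU: pen up
  FD 6.2: (0,0) -> (6.2,0) [heading=0, move]
  PU: pen up
  RT 15: heading 0 -> 345
  -- iteration 2/5 --
  PU: pen up
  FD 6.2: (6.2,0) -> (12.189,-1.605) [heading=345, move]
  PU: pen up
  RT 15: heading 345 -> 330
  -- iteration 3/5 --
  PU: pen up
  FD 6.2: (12.189,-1.605) -> (17.558,-4.705) [heading=330, move]
  PU: pen up
  RT 15: heading 330 -> 315
  -- iteration 4/5 --
  PU: pen up
  FD 6.2: (17.558,-4.705) -> (21.942,-9.089) [heading=315, move]
  PU: pen up
  RT 15: heading 315 -> 300
  -- iteration 5/5 --
  PU: pen up
  FD 6.2: (21.942,-9.089) -> (25.042,-14.458) [heading=300, move]
  PU: pen up
  RT 15: heading 300 -> 285
]
Final: pos=(25.042,-14.458), heading=285, 0 segment(s) drawn

Answer: 25.042 -14.458 285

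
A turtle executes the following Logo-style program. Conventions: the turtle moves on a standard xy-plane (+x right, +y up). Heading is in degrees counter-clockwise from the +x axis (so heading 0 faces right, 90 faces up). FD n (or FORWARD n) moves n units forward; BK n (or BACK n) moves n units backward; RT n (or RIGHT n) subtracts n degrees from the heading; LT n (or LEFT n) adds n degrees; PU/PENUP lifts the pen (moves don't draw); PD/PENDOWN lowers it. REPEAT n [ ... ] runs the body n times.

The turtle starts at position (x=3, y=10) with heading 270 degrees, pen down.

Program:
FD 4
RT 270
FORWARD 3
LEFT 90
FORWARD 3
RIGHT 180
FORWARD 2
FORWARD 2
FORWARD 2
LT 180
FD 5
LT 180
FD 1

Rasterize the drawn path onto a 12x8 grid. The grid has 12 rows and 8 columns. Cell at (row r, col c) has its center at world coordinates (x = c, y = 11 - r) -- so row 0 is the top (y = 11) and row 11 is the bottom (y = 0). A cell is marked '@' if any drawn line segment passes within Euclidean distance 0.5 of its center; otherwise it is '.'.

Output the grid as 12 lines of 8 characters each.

Answer: ........
...@....
...@..@.
...@..@.
...@..@.
...@@@@.
......@.
......@.
......@.
........
........
........

Derivation:
Segment 0: (3,10) -> (3,6)
Segment 1: (3,6) -> (6,6)
Segment 2: (6,6) -> (6,9)
Segment 3: (6,9) -> (6,7)
Segment 4: (6,7) -> (6,5)
Segment 5: (6,5) -> (6,3)
Segment 6: (6,3) -> (6,8)
Segment 7: (6,8) -> (6,7)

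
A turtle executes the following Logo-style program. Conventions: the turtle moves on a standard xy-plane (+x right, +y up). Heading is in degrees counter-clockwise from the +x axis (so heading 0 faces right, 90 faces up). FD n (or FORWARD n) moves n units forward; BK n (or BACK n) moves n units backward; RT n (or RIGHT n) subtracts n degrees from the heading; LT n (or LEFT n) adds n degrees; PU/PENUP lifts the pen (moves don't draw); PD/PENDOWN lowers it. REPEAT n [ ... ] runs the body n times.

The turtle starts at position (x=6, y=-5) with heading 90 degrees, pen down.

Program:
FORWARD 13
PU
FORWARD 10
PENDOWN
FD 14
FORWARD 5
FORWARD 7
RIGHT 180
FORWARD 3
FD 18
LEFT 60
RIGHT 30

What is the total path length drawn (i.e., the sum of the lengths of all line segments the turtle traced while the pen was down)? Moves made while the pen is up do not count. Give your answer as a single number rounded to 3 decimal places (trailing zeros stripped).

Executing turtle program step by step:
Start: pos=(6,-5), heading=90, pen down
FD 13: (6,-5) -> (6,8) [heading=90, draw]
PU: pen up
FD 10: (6,8) -> (6,18) [heading=90, move]
PD: pen down
FD 14: (6,18) -> (6,32) [heading=90, draw]
FD 5: (6,32) -> (6,37) [heading=90, draw]
FD 7: (6,37) -> (6,44) [heading=90, draw]
RT 180: heading 90 -> 270
FD 3: (6,44) -> (6,41) [heading=270, draw]
FD 18: (6,41) -> (6,23) [heading=270, draw]
LT 60: heading 270 -> 330
RT 30: heading 330 -> 300
Final: pos=(6,23), heading=300, 6 segment(s) drawn

Segment lengths:
  seg 1: (6,-5) -> (6,8), length = 13
  seg 2: (6,18) -> (6,32), length = 14
  seg 3: (6,32) -> (6,37), length = 5
  seg 4: (6,37) -> (6,44), length = 7
  seg 5: (6,44) -> (6,41), length = 3
  seg 6: (6,41) -> (6,23), length = 18
Total = 60

Answer: 60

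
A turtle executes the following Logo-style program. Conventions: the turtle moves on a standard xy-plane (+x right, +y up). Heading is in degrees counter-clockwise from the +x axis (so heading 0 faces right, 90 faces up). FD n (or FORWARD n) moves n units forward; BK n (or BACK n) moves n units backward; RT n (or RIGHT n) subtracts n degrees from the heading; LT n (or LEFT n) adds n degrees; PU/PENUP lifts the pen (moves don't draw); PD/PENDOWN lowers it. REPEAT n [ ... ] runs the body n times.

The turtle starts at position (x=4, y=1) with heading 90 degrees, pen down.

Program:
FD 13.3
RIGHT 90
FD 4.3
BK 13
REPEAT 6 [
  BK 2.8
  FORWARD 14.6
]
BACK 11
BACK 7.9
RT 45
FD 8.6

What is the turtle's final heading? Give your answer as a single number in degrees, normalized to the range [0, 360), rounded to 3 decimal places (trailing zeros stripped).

Executing turtle program step by step:
Start: pos=(4,1), heading=90, pen down
FD 13.3: (4,1) -> (4,14.3) [heading=90, draw]
RT 90: heading 90 -> 0
FD 4.3: (4,14.3) -> (8.3,14.3) [heading=0, draw]
BK 13: (8.3,14.3) -> (-4.7,14.3) [heading=0, draw]
REPEAT 6 [
  -- iteration 1/6 --
  BK 2.8: (-4.7,14.3) -> (-7.5,14.3) [heading=0, draw]
  FD 14.6: (-7.5,14.3) -> (7.1,14.3) [heading=0, draw]
  -- iteration 2/6 --
  BK 2.8: (7.1,14.3) -> (4.3,14.3) [heading=0, draw]
  FD 14.6: (4.3,14.3) -> (18.9,14.3) [heading=0, draw]
  -- iteration 3/6 --
  BK 2.8: (18.9,14.3) -> (16.1,14.3) [heading=0, draw]
  FD 14.6: (16.1,14.3) -> (30.7,14.3) [heading=0, draw]
  -- iteration 4/6 --
  BK 2.8: (30.7,14.3) -> (27.9,14.3) [heading=0, draw]
  FD 14.6: (27.9,14.3) -> (42.5,14.3) [heading=0, draw]
  -- iteration 5/6 --
  BK 2.8: (42.5,14.3) -> (39.7,14.3) [heading=0, draw]
  FD 14.6: (39.7,14.3) -> (54.3,14.3) [heading=0, draw]
  -- iteration 6/6 --
  BK 2.8: (54.3,14.3) -> (51.5,14.3) [heading=0, draw]
  FD 14.6: (51.5,14.3) -> (66.1,14.3) [heading=0, draw]
]
BK 11: (66.1,14.3) -> (55.1,14.3) [heading=0, draw]
BK 7.9: (55.1,14.3) -> (47.2,14.3) [heading=0, draw]
RT 45: heading 0 -> 315
FD 8.6: (47.2,14.3) -> (53.281,8.219) [heading=315, draw]
Final: pos=(53.281,8.219), heading=315, 18 segment(s) drawn

Answer: 315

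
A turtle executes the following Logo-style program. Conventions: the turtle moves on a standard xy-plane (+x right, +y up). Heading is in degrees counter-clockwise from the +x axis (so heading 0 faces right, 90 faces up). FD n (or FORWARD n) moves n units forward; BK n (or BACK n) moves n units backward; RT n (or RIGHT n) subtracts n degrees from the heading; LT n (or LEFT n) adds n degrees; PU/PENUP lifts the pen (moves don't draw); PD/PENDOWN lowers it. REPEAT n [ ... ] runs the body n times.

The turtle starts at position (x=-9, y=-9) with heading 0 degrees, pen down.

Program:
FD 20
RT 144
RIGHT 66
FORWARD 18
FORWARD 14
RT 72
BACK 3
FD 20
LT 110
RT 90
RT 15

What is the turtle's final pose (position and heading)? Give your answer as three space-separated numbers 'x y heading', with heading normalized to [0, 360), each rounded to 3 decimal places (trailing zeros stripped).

Answer: -13.178 23.629 83

Derivation:
Executing turtle program step by step:
Start: pos=(-9,-9), heading=0, pen down
FD 20: (-9,-9) -> (11,-9) [heading=0, draw]
RT 144: heading 0 -> 216
RT 66: heading 216 -> 150
FD 18: (11,-9) -> (-4.588,0) [heading=150, draw]
FD 14: (-4.588,0) -> (-16.713,7) [heading=150, draw]
RT 72: heading 150 -> 78
BK 3: (-16.713,7) -> (-17.337,4.066) [heading=78, draw]
FD 20: (-17.337,4.066) -> (-13.178,23.629) [heading=78, draw]
LT 110: heading 78 -> 188
RT 90: heading 188 -> 98
RT 15: heading 98 -> 83
Final: pos=(-13.178,23.629), heading=83, 5 segment(s) drawn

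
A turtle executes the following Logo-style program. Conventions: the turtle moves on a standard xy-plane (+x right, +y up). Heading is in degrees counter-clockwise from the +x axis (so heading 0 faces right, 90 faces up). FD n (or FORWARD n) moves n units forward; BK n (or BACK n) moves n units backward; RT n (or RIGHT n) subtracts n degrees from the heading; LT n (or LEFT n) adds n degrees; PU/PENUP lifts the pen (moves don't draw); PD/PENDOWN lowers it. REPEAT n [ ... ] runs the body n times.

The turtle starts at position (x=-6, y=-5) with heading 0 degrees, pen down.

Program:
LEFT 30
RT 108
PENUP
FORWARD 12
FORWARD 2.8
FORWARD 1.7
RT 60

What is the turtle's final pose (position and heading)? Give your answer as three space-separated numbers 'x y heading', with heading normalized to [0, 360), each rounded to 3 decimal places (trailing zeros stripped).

Answer: -2.569 -21.139 222

Derivation:
Executing turtle program step by step:
Start: pos=(-6,-5), heading=0, pen down
LT 30: heading 0 -> 30
RT 108: heading 30 -> 282
PU: pen up
FD 12: (-6,-5) -> (-3.505,-16.738) [heading=282, move]
FD 2.8: (-3.505,-16.738) -> (-2.923,-19.477) [heading=282, move]
FD 1.7: (-2.923,-19.477) -> (-2.569,-21.139) [heading=282, move]
RT 60: heading 282 -> 222
Final: pos=(-2.569,-21.139), heading=222, 0 segment(s) drawn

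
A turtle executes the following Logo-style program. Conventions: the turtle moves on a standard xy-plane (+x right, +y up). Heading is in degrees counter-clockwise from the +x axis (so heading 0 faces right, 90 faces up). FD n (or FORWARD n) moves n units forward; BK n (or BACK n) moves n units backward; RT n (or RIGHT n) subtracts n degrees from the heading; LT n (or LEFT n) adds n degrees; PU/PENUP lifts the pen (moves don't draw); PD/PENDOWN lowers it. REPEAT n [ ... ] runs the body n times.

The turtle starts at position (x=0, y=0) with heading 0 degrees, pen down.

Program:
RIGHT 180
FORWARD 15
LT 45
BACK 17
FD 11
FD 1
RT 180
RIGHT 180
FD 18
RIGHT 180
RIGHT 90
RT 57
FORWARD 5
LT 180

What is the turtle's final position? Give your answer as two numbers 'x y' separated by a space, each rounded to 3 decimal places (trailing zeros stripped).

Answer: -25.232 -14.083

Derivation:
Executing turtle program step by step:
Start: pos=(0,0), heading=0, pen down
RT 180: heading 0 -> 180
FD 15: (0,0) -> (-15,0) [heading=180, draw]
LT 45: heading 180 -> 225
BK 17: (-15,0) -> (-2.979,12.021) [heading=225, draw]
FD 11: (-2.979,12.021) -> (-10.757,4.243) [heading=225, draw]
FD 1: (-10.757,4.243) -> (-11.464,3.536) [heading=225, draw]
RT 180: heading 225 -> 45
RT 180: heading 45 -> 225
FD 18: (-11.464,3.536) -> (-24.192,-9.192) [heading=225, draw]
RT 180: heading 225 -> 45
RT 90: heading 45 -> 315
RT 57: heading 315 -> 258
FD 5: (-24.192,-9.192) -> (-25.232,-14.083) [heading=258, draw]
LT 180: heading 258 -> 78
Final: pos=(-25.232,-14.083), heading=78, 6 segment(s) drawn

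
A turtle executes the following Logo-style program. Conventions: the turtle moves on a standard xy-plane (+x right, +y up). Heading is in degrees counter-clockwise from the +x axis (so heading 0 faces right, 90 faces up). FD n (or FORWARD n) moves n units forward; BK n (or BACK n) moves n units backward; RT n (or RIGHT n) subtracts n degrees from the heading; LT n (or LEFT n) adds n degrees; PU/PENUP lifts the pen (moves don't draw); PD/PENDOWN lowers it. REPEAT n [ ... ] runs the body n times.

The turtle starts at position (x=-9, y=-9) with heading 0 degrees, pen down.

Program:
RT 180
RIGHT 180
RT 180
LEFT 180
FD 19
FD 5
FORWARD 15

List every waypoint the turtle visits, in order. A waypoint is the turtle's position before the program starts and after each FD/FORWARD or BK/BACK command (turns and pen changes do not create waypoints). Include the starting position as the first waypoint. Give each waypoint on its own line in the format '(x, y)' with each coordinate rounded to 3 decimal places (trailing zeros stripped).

Answer: (-9, -9)
(10, -9)
(15, -9)
(30, -9)

Derivation:
Executing turtle program step by step:
Start: pos=(-9,-9), heading=0, pen down
RT 180: heading 0 -> 180
RT 180: heading 180 -> 0
RT 180: heading 0 -> 180
LT 180: heading 180 -> 0
FD 19: (-9,-9) -> (10,-9) [heading=0, draw]
FD 5: (10,-9) -> (15,-9) [heading=0, draw]
FD 15: (15,-9) -> (30,-9) [heading=0, draw]
Final: pos=(30,-9), heading=0, 3 segment(s) drawn
Waypoints (4 total):
(-9, -9)
(10, -9)
(15, -9)
(30, -9)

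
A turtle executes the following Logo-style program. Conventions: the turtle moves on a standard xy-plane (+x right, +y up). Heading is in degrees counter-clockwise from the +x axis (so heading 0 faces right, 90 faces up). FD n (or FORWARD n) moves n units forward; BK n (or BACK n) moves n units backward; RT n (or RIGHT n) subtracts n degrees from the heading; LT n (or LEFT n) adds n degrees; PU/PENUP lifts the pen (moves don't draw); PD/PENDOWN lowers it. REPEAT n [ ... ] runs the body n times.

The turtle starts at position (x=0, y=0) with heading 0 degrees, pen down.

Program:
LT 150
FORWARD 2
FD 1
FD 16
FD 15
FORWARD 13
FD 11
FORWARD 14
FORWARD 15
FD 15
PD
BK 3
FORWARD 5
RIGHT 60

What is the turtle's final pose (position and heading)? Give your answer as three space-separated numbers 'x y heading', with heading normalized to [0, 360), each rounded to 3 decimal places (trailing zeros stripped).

Executing turtle program step by step:
Start: pos=(0,0), heading=0, pen down
LT 150: heading 0 -> 150
FD 2: (0,0) -> (-1.732,1) [heading=150, draw]
FD 1: (-1.732,1) -> (-2.598,1.5) [heading=150, draw]
FD 16: (-2.598,1.5) -> (-16.454,9.5) [heading=150, draw]
FD 15: (-16.454,9.5) -> (-29.445,17) [heading=150, draw]
FD 13: (-29.445,17) -> (-40.703,23.5) [heading=150, draw]
FD 11: (-40.703,23.5) -> (-50.229,29) [heading=150, draw]
FD 14: (-50.229,29) -> (-62.354,36) [heading=150, draw]
FD 15: (-62.354,36) -> (-75.344,43.5) [heading=150, draw]
FD 15: (-75.344,43.5) -> (-88.335,51) [heading=150, draw]
PD: pen down
BK 3: (-88.335,51) -> (-85.737,49.5) [heading=150, draw]
FD 5: (-85.737,49.5) -> (-90.067,52) [heading=150, draw]
RT 60: heading 150 -> 90
Final: pos=(-90.067,52), heading=90, 11 segment(s) drawn

Answer: -90.067 52 90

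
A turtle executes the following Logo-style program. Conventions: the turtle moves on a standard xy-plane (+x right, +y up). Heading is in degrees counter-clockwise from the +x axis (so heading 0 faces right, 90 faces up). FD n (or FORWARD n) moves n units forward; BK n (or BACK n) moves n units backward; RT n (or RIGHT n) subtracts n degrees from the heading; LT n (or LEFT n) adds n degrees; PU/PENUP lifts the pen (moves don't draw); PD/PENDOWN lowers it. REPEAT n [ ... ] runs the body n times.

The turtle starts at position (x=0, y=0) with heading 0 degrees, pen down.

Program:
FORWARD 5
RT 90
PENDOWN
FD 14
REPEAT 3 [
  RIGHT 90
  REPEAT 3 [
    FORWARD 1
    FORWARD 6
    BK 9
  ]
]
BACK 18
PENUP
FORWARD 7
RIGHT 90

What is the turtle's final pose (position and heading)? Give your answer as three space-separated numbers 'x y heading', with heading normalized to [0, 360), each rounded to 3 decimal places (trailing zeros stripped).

Answer: -6 -20 270

Derivation:
Executing turtle program step by step:
Start: pos=(0,0), heading=0, pen down
FD 5: (0,0) -> (5,0) [heading=0, draw]
RT 90: heading 0 -> 270
PD: pen down
FD 14: (5,0) -> (5,-14) [heading=270, draw]
REPEAT 3 [
  -- iteration 1/3 --
  RT 90: heading 270 -> 180
  REPEAT 3 [
    -- iteration 1/3 --
    FD 1: (5,-14) -> (4,-14) [heading=180, draw]
    FD 6: (4,-14) -> (-2,-14) [heading=180, draw]
    BK 9: (-2,-14) -> (7,-14) [heading=180, draw]
    -- iteration 2/3 --
    FD 1: (7,-14) -> (6,-14) [heading=180, draw]
    FD 6: (6,-14) -> (0,-14) [heading=180, draw]
    BK 9: (0,-14) -> (9,-14) [heading=180, draw]
    -- iteration 3/3 --
    FD 1: (9,-14) -> (8,-14) [heading=180, draw]
    FD 6: (8,-14) -> (2,-14) [heading=180, draw]
    BK 9: (2,-14) -> (11,-14) [heading=180, draw]
  ]
  -- iteration 2/3 --
  RT 90: heading 180 -> 90
  REPEAT 3 [
    -- iteration 1/3 --
    FD 1: (11,-14) -> (11,-13) [heading=90, draw]
    FD 6: (11,-13) -> (11,-7) [heading=90, draw]
    BK 9: (11,-7) -> (11,-16) [heading=90, draw]
    -- iteration 2/3 --
    FD 1: (11,-16) -> (11,-15) [heading=90, draw]
    FD 6: (11,-15) -> (11,-9) [heading=90, draw]
    BK 9: (11,-9) -> (11,-18) [heading=90, draw]
    -- iteration 3/3 --
    FD 1: (11,-18) -> (11,-17) [heading=90, draw]
    FD 6: (11,-17) -> (11,-11) [heading=90, draw]
    BK 9: (11,-11) -> (11,-20) [heading=90, draw]
  ]
  -- iteration 3/3 --
  RT 90: heading 90 -> 0
  REPEAT 3 [
    -- iteration 1/3 --
    FD 1: (11,-20) -> (12,-20) [heading=0, draw]
    FD 6: (12,-20) -> (18,-20) [heading=0, draw]
    BK 9: (18,-20) -> (9,-20) [heading=0, draw]
    -- iteration 2/3 --
    FD 1: (9,-20) -> (10,-20) [heading=0, draw]
    FD 6: (10,-20) -> (16,-20) [heading=0, draw]
    BK 9: (16,-20) -> (7,-20) [heading=0, draw]
    -- iteration 3/3 --
    FD 1: (7,-20) -> (8,-20) [heading=0, draw]
    FD 6: (8,-20) -> (14,-20) [heading=0, draw]
    BK 9: (14,-20) -> (5,-20) [heading=0, draw]
  ]
]
BK 18: (5,-20) -> (-13,-20) [heading=0, draw]
PU: pen up
FD 7: (-13,-20) -> (-6,-20) [heading=0, move]
RT 90: heading 0 -> 270
Final: pos=(-6,-20), heading=270, 30 segment(s) drawn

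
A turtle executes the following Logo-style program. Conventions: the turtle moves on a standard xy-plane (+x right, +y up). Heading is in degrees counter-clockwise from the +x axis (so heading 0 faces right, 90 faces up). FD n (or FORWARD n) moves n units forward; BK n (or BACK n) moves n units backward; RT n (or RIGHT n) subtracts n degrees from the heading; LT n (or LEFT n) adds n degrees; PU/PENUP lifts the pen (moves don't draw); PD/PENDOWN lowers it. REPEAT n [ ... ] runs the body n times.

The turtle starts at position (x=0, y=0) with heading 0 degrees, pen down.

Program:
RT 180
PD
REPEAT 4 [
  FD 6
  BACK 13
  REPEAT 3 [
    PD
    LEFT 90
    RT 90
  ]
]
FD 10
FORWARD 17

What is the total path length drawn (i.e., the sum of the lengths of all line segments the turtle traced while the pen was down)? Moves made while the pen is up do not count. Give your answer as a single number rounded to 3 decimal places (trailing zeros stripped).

Executing turtle program step by step:
Start: pos=(0,0), heading=0, pen down
RT 180: heading 0 -> 180
PD: pen down
REPEAT 4 [
  -- iteration 1/4 --
  FD 6: (0,0) -> (-6,0) [heading=180, draw]
  BK 13: (-6,0) -> (7,0) [heading=180, draw]
  REPEAT 3 [
    -- iteration 1/3 --
    PD: pen down
    LT 90: heading 180 -> 270
    RT 90: heading 270 -> 180
    -- iteration 2/3 --
    PD: pen down
    LT 90: heading 180 -> 270
    RT 90: heading 270 -> 180
    -- iteration 3/3 --
    PD: pen down
    LT 90: heading 180 -> 270
    RT 90: heading 270 -> 180
  ]
  -- iteration 2/4 --
  FD 6: (7,0) -> (1,0) [heading=180, draw]
  BK 13: (1,0) -> (14,0) [heading=180, draw]
  REPEAT 3 [
    -- iteration 1/3 --
    PD: pen down
    LT 90: heading 180 -> 270
    RT 90: heading 270 -> 180
    -- iteration 2/3 --
    PD: pen down
    LT 90: heading 180 -> 270
    RT 90: heading 270 -> 180
    -- iteration 3/3 --
    PD: pen down
    LT 90: heading 180 -> 270
    RT 90: heading 270 -> 180
  ]
  -- iteration 3/4 --
  FD 6: (14,0) -> (8,0) [heading=180, draw]
  BK 13: (8,0) -> (21,0) [heading=180, draw]
  REPEAT 3 [
    -- iteration 1/3 --
    PD: pen down
    LT 90: heading 180 -> 270
    RT 90: heading 270 -> 180
    -- iteration 2/3 --
    PD: pen down
    LT 90: heading 180 -> 270
    RT 90: heading 270 -> 180
    -- iteration 3/3 --
    PD: pen down
    LT 90: heading 180 -> 270
    RT 90: heading 270 -> 180
  ]
  -- iteration 4/4 --
  FD 6: (21,0) -> (15,0) [heading=180, draw]
  BK 13: (15,0) -> (28,0) [heading=180, draw]
  REPEAT 3 [
    -- iteration 1/3 --
    PD: pen down
    LT 90: heading 180 -> 270
    RT 90: heading 270 -> 180
    -- iteration 2/3 --
    PD: pen down
    LT 90: heading 180 -> 270
    RT 90: heading 270 -> 180
    -- iteration 3/3 --
    PD: pen down
    LT 90: heading 180 -> 270
    RT 90: heading 270 -> 180
  ]
]
FD 10: (28,0) -> (18,0) [heading=180, draw]
FD 17: (18,0) -> (1,0) [heading=180, draw]
Final: pos=(1,0), heading=180, 10 segment(s) drawn

Segment lengths:
  seg 1: (0,0) -> (-6,0), length = 6
  seg 2: (-6,0) -> (7,0), length = 13
  seg 3: (7,0) -> (1,0), length = 6
  seg 4: (1,0) -> (14,0), length = 13
  seg 5: (14,0) -> (8,0), length = 6
  seg 6: (8,0) -> (21,0), length = 13
  seg 7: (21,0) -> (15,0), length = 6
  seg 8: (15,0) -> (28,0), length = 13
  seg 9: (28,0) -> (18,0), length = 10
  seg 10: (18,0) -> (1,0), length = 17
Total = 103

Answer: 103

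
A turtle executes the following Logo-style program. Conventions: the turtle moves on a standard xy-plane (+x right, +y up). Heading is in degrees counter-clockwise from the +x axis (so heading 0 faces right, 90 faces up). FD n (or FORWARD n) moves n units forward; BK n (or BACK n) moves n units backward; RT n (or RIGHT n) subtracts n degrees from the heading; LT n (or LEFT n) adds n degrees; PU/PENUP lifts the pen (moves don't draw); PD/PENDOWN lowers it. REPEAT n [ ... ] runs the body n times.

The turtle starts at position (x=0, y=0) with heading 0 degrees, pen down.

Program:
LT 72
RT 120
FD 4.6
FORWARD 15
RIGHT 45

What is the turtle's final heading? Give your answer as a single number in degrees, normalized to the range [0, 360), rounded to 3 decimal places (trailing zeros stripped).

Executing turtle program step by step:
Start: pos=(0,0), heading=0, pen down
LT 72: heading 0 -> 72
RT 120: heading 72 -> 312
FD 4.6: (0,0) -> (3.078,-3.418) [heading=312, draw]
FD 15: (3.078,-3.418) -> (13.115,-14.566) [heading=312, draw]
RT 45: heading 312 -> 267
Final: pos=(13.115,-14.566), heading=267, 2 segment(s) drawn

Answer: 267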